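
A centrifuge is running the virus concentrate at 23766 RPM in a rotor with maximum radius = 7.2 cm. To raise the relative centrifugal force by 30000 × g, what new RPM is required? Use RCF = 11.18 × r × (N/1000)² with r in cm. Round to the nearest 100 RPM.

30600 RPM

Current RCF = 11.18 × 7.2 × (23.766)² = 11.18 × 7.2 × 564.822756 ≈ 45,466 × g
Target RCF = 45,466 + 30,000 = 75,466 × g
(N/1000)² = 75,466 / 80.496 = 937.5124
N = 1000 × √937.5124 ≈ 30,618.8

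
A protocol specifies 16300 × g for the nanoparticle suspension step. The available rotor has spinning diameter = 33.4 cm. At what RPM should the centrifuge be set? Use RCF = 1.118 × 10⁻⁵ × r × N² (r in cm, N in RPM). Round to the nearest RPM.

N ≈ 9344 RPM

r = 33.4 / 2 = 16.7 cm
16,300 = 1.118 × 10⁻⁵ × 16.7 × N²
N² = 16,300 / (18.6706 × 10⁻⁵) = 87,303,033
N ≈ √87,303,033 ≈ 9,343.6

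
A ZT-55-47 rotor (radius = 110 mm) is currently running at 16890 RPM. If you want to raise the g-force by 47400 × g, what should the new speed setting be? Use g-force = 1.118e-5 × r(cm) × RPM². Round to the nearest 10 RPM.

r = 110 mm = 11.0 cm
Current RCF = 1.118 × 10⁻⁵ × 11 × (16890)² = 1.118 × 10⁻⁵ × 11 × 285,272,100 ≈ 35,082.8 × g
Target RCF = 35,082.8 + 47,400 = 82,482.8 × g
N² = 82,482.8 / (12.298 × 10⁻⁵) = 670,700,927
N ≈ √670,700,927 ≈ 25,897.9

≈ 25900 RPM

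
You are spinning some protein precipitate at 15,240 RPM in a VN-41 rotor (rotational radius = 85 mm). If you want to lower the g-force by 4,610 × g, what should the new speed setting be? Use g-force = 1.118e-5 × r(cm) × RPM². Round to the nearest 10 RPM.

r = 85 mm = 8.5 cm
Current RCF = 1.118 × 10⁻⁵ × 8.5 × (15240)² = 1.118 × 10⁻⁵ × 8.5 × 232,257,600 ≈ 22,071.4 × g
Target RCF = 22,071.4 − 4,610 = 17,461.4 × g
N² = 17,461.4 / (9.503 × 10⁻⁵) = 183,746,185
N ≈ √183,746,185 ≈ 13,555.3

≈ 13560 RPM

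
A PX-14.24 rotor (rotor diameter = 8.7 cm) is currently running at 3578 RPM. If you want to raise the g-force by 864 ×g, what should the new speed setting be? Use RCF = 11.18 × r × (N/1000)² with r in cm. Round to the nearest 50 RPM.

5550 RPM

r = 8.7 / 2 = 4.35 cm
Current RCF = 11.18 × 4.35 × (3.578)² = 11.18 × 4.35 × 12.802084 ≈ 622.6 × g
Target RCF = 622.6 + 864 = 1,486.6 × g
(N/1000)² = 1,486.6 / 48.633 = 30.56772
N = 1000 × √30.56772 ≈ 5,528.8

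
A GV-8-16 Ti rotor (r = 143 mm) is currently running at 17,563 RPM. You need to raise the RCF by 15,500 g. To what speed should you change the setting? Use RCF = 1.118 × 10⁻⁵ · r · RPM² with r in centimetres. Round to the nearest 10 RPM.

≈ 20130 RPM

r = 143 mm = 14.3 cm
Current RCF = 1.118 × 10⁻⁵ × 14.3 × (17563)² = 1.118 × 10⁻⁵ × 14.3 × 308,458,969 ≈ 49,314.6 × g
Target RCF = 49,314.6 + 15,500 = 64,814.6 × g
N² = 64,814.6 / (15.9874 × 10⁻⁵) = 405,410,511
N ≈ √405,410,511 ≈ 20,134.8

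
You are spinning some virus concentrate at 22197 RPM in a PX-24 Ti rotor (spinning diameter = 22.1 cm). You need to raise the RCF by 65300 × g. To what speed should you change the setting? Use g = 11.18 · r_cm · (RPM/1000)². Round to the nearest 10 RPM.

N₂ ≈ 31960 RPM

r = 22.1 / 2 = 11.05 cm
Current RCF = 11.18 × 11.05 × (22.197)² = 11.18 × 11.05 × 492.706809 ≈ 60,868.5 × g
Target RCF = 60,868.5 + 65,300 = 126,168.5 × g
(N/1000)² = 126,168.5 / 123.539 = 1021.285
N = 1000 × √1021.285 ≈ 31,957.5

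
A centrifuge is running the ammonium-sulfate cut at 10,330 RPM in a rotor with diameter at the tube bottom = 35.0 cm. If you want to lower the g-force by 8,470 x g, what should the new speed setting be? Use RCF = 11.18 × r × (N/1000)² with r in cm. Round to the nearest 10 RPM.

r = 35.0 / 2 = 17.5 cm
Current RCF = 11.18 × 17.5 × (10.33)² = 11.18 × 17.5 × 106.7089 ≈ 20,877.6 × g
Target RCF = 20,877.6 − 8,470 = 12,407.6 × g
(N/1000)² = 12,407.6 / 195.65 = 63.41733
N = 1000 × √63.41733 ≈ 7,963.5

7960 RPM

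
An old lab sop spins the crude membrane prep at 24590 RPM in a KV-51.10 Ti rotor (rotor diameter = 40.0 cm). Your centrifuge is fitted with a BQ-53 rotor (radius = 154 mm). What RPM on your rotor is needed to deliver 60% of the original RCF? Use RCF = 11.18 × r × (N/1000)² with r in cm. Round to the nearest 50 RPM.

Original rotor: r = 40.0 / 2 = 20 cm
RCF = 11.18 × r × (N/1000)²
RCF_original = 11.18 × 20 × (24.59)² = 11.18 × 20 × 604.6681 ≈ 135,203.8 × g
Target RCF = 0.6 × 135,203.8 ≈ 81,122.3 × g
Your rotor: r = 154 mm = 15.4 cm
81,122.3 = 11.18 × 15.4 × (N/1000)²
(N/1000)² = 81,122.3 / 172.172 = 471.1701
N = 1000 × √471.1701 ≈ 21,706.5

21700 RPM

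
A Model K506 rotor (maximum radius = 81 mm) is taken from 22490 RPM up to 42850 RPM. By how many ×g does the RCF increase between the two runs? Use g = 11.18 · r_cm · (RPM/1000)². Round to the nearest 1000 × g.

120000 ×g

r = 81 mm = 8.1 cm
RCF₁ = 11.18 × 8.1 × (22.49)² = 11.18 × 8.1 × 505.8001 ≈ 45,804.2 × g
RCF₂ = 11.18 × 8.1 × (42.85)² = 11.18 × 8.1 × 1,836.1225 ≈ 166,275.6 × g
Increase = 166,275.6 − 45,804.2 = 120,471.4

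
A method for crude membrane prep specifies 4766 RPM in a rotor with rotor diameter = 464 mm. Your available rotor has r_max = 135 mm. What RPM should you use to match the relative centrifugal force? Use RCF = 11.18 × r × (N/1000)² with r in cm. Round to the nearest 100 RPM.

Original rotor: r = 464 mm / 2 = 232 mm = 23.2 cm
RCF_original = 11.18 × 23.2 × (4.766)² = 11.18 × 23.2 × 22.714756 ≈ 5,891.7 × g
Your rotor: r = 135 mm = 13.5 cm
5,891.7 = 11.18 × 13.5 × (N/1000)²
(N/1000)² = 5,891.7 / 150.93 = 39.03598
N = 1000 × √39.03598 ≈ 6,247.9

≈ 6200 RPM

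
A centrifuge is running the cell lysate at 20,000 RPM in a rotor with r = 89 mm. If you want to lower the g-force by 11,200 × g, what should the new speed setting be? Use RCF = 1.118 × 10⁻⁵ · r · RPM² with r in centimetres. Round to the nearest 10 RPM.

N₂ ≈ 16950 RPM

r = 89 mm = 8.9 cm
Current RCF = 1.118 × 10⁻⁵ × 8.9 × (20000)² = 1.118 × 10⁻⁵ × 8.9 × 400,000,000 ≈ 39,800.8 × g
Target RCF = 39,800.8 − 11,200 = 28,600.8 × g
N² = 28,600.8 / (9.9502 × 10⁻⁵) = 287,439,448
N ≈ √287,439,448 ≈ 16,954.0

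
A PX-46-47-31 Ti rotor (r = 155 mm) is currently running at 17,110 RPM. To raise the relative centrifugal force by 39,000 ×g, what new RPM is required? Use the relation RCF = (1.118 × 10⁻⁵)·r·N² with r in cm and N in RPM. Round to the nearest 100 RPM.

r = 155 mm = 15.5 cm
Current RCF = 1.118 × 10⁻⁵ × 15.5 × (17110)² = 1.118 × 10⁻⁵ × 15.5 × 292,752,100 ≈ 50,731 × g
Target RCF = 50,731 + 39,000 = 89,731 × g
N² = 89,731 / (17.329 × 10⁻⁵) = 517,808,298
N ≈ √517,808,298 ≈ 22,755.4

≈ 22800 RPM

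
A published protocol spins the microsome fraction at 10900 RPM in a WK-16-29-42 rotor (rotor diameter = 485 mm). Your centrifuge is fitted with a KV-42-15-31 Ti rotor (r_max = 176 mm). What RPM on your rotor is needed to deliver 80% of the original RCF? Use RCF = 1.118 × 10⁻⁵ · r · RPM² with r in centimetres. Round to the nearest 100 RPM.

Original rotor: r = 485 mm / 2 = 242.5 mm = 24.25 cm
RCF_original = 1.118 × 10⁻⁵ × 24.25 × (10900)² = 1.118 × 10⁻⁵ × 24.25 × 118,810,000 ≈ 32,211.2 × g
Target RCF = 0.8 × 32,211.2 ≈ 25,769 × g
Your rotor: r = 176 mm = 17.6 cm
25,769 = 1.118 × 10⁻⁵ × 17.6 × N²
N² = 25,769 / (19.6768 × 10⁻⁵) = 130,961,335
N ≈ √130,961,335 ≈ 11,443.8

≈ 11400 RPM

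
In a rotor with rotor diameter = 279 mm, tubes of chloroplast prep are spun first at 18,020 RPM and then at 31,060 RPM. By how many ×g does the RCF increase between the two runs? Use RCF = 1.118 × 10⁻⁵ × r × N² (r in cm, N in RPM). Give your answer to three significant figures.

99800 ×g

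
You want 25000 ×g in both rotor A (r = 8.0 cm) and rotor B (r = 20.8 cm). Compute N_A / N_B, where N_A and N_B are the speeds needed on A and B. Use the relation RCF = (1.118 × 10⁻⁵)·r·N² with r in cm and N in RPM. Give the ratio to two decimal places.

At fixed RCF, N ∝ 1/√r, so N_A/N_B = √(r_B/r_A) = √(20.8/8.0) = √2.600000 = 1.6125.

1.61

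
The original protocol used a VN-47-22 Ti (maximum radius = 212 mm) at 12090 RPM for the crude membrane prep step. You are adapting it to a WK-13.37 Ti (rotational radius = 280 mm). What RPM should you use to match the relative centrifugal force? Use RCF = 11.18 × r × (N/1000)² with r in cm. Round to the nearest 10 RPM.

Original rotor: r = 212 mm = 21.2 cm
RCF_original = 11.18 × 21.2 × (12.09)² = 11.18 × 21.2 × 146.1681 ≈ 34,644.2 × g
Your rotor: r = 280 mm = 28.0 cm
34,644.2 = 11.18 × 28 × (N/1000)²
(N/1000)² = 34,644.2 / 313.04 = 110.6702
N = 1000 × √110.6702 ≈ 10,520.0

10520 RPM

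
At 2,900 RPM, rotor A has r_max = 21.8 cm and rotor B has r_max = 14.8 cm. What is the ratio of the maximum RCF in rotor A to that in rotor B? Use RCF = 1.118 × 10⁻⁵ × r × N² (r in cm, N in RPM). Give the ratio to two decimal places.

1.47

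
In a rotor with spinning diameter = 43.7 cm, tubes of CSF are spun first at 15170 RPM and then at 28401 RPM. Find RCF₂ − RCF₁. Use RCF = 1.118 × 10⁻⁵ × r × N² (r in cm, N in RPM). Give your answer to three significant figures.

r = 43.7 / 2 = 21.85 cm
RCF₁ = 1.118 × 10⁻⁵ × 21.85 × (15170)² = 1.118 × 10⁻⁵ × 21.85 × 230,128,900 ≈ 56,216.6 × g
RCF₂ = 1.118 × 10⁻⁵ × 21.85 × (28401)² = 1.118 × 10⁻⁵ × 21.85 × 806,616,801 ≈ 197,042.8 × g
Increase = 197,042.8 − 56,216.6 = 140,826.2

≈ 141000 x g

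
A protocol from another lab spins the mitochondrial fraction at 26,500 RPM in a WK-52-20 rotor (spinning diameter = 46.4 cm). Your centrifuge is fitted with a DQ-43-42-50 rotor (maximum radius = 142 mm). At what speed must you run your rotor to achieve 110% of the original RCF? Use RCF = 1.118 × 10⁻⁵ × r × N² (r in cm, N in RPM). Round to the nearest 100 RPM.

≈ 35500 RPM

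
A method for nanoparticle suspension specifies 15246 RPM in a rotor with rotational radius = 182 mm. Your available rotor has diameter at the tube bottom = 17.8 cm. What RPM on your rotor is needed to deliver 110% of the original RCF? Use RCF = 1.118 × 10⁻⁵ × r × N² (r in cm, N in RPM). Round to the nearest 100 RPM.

≈ 22900 RPM

Original rotor: r = 182 mm = 18.2 cm
RCF_original = 1.118 × 10⁻⁵ × 18.2 × (15246)² = 1.118 × 10⁻⁵ × 18.2 × 232,440,516 ≈ 47,296.1 × g
Target RCF = 1.1 × 47,296.1 ≈ 52,025.7 × g
Your rotor: r = 17.8 / 2 = 8.9 cm
52,025.7 = 1.118 × 10⁻⁵ × 8.9 × N²
N² = 52,025.7 / (9.9502 × 10⁻⁵) = 522,860,847
N ≈ √522,860,847 ≈ 22,866.2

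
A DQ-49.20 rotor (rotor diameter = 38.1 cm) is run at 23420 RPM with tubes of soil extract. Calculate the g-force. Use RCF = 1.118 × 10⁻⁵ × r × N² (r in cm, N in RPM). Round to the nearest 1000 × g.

r = 38.1 / 2 = 19.05 cm
RCF = 1.118 × 10⁻⁵ × 19.05 × (23420)² = 1.118 × 10⁻⁵ × 19.05 × 548,496,400 ≈ 116,818.2 × g

RCF ≈ 117000 ×g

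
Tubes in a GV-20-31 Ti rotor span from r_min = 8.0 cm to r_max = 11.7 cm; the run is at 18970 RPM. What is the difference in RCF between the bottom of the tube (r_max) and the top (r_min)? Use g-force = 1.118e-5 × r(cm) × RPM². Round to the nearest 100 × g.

ΔRCF = 1.118 × 10⁻⁵ × (r_max − r_min) × N² = 1.118 × 10⁻⁵ × 3.7 × 359,860,900 ≈ 14,886

14900 g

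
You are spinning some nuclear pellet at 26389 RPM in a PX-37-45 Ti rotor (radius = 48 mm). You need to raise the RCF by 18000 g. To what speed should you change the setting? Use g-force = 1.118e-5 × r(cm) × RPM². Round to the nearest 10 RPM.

N₂ ≈ 32120 RPM

r = 48 mm = 4.8 cm
Current RCF = 1.118 × 10⁻⁵ × 4.8 × (26389)² = 1.118 × 10⁻⁵ × 4.8 × 696,379,321 ≈ 37,370.5 × g
Target RCF = 37,370.5 + 18,000 = 55,370.5 × g
N² = 55,370.5 / (5.3664 × 10⁻⁵) = 1,031,799,717
N ≈ √1,031,799,717 ≈ 32,121.6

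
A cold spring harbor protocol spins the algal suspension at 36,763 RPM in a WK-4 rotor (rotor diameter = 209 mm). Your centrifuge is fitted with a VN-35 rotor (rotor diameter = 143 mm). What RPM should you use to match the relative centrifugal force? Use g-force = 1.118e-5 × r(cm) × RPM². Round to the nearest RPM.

Original rotor: r = 209 mm / 2 = 104.5 mm = 10.45 cm
RCF_original = 1.118 × 10⁻⁵ × 10.45 × (36763)² = 1.118 × 10⁻⁵ × 10.45 × 1,351,518,169 ≈ 157,899.2 × g
Your rotor: r = 143 mm / 2 = 71.5 mm = 7.15 cm
157,899.2 = 1.118 × 10⁻⁵ × 7.15 × N²
N² = 157,899.2 / (7.9937 × 10⁻⁵) = 1,975,295,545
N ≈ √1,975,295,545 ≈ 44,444.3

44444 RPM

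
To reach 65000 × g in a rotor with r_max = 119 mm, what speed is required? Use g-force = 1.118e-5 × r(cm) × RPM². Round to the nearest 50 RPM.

N ≈ 22100 RPM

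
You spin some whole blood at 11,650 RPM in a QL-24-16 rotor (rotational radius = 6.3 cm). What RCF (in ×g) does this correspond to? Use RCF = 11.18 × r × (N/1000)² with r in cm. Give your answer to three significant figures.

9560 ×g

RCF = 11.18 × r × (N/1000)²
RCF = 11.18 × 6.3 × (11.65)² = 11.18 × 6.3 × 135.7225 ≈ 9,559.5 × g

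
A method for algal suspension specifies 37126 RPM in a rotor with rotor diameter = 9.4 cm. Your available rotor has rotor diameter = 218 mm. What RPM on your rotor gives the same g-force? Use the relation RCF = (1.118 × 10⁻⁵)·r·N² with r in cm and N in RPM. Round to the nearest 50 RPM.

24400 RPM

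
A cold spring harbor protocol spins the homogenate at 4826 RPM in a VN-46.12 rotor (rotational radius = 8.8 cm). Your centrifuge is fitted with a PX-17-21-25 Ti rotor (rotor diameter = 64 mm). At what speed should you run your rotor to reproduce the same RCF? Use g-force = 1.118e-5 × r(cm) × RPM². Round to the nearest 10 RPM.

≈ 8000 RPM

RCF_original = 1.118 × 10⁻⁵ × 8.8 × (4826)² = 1.118 × 10⁻⁵ × 8.8 × 23,290,276 ≈ 2,291.4 × g
Your rotor: r = 64 mm / 2 = 32 mm = 3.2 cm
2,291.4 = 1.118 × 10⁻⁵ × 3.2 × N²
N² = 2,291.4 / (3.5776 × 10⁻⁵) = 64,048,524
N ≈ √64,048,524 ≈ 8,003.0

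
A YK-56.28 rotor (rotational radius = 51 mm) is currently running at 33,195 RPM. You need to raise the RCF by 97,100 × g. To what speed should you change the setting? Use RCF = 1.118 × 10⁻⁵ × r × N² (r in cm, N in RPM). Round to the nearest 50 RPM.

r = 51 mm = 5.1 cm
Current RCF = 1.118 × 10⁻⁵ × 5.1 × (33195)² = 1.118 × 10⁻⁵ × 5.1 × 1,101,908,025 ≈ 62,828.6 × g
Target RCF = 62,828.6 + 97,100 = 159,928.6 × g
N² = 159,928.6 / (5.7018 × 10⁻⁵) = 2,804,879,161
N ≈ √2,804,879,161 ≈ 52,961.1

52950 RPM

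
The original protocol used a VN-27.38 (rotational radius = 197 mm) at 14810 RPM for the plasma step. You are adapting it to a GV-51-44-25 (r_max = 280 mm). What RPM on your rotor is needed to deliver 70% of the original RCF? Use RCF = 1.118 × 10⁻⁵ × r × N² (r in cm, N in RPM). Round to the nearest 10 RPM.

Original rotor: r = 197 mm = 19.7 cm
RCF_original = 1.118 × 10⁻⁵ × 19.7 × (14810)² = 1.118 × 10⁻⁵ × 19.7 × 219,336,100 ≈ 48,307.9 × g
Target RCF = 0.7 × 48,307.9 ≈ 33,815.5 × g
Your rotor: r = 280 mm = 28.0 cm
33,815.5 = 1.118 × 10⁻⁵ × 28 × N²
N² = 33,815.5 / (31.304 × 10⁻⁵) = 108,022,936
N ≈ √108,022,936 ≈ 10,393.4

≈ 10390 RPM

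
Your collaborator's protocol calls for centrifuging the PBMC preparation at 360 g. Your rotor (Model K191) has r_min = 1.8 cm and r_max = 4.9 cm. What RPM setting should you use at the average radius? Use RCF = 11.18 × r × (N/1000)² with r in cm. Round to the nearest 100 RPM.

r_avg = (1.8 + 4.9) / 2 = 3.35 cm
360 = 11.18 × 3.35 × (N/1000)²
(N/1000)² = 360 / 37.453 = 9.612047
N = 1000 × √9.612047 ≈ 3,100.3

3100 RPM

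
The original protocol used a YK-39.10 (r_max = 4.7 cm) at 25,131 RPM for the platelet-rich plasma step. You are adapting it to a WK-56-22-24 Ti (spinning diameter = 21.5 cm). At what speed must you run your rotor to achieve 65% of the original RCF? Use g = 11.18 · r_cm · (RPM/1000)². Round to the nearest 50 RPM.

≈ 13400 RPM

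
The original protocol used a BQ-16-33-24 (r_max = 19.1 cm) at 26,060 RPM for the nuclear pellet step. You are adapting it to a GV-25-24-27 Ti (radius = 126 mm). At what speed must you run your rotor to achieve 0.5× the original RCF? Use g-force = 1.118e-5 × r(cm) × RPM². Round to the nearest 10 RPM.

RCF_original = 1.118 × 10⁻⁵ × 19.1 × (26060)² = 1.118 × 10⁻⁵ × 19.1 × 679,123,600 ≈ 145,018.7 × g
Target RCF = 0.5 × 145,018.7 ≈ 72,509.4 × g
Your rotor: r = 126 mm = 12.6 cm
72,509.4 = 1.118 × 10⁻⁵ × 12.6 × N²
N² = 72,509.4 / (14.0868 × 10⁻⁵) = 514,732,941
N ≈ √514,732,941 ≈ 22,687.7

≈ 22690 RPM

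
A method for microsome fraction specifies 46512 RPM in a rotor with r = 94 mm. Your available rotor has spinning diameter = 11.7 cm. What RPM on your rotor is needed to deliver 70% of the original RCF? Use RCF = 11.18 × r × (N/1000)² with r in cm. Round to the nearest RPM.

Original rotor: r = 94 mm = 9.4 cm
RCF_original = 11.18 × 9.4 × (46.512)² = 11.18 × 9.4 × 2,163.366144 ≈ 227,352.5 × g
Target RCF = 0.7 × 227,352.5 ≈ 159,146.8 × g
Your rotor: r = 11.7 / 2 = 5.85 cm
159,146.8 = 11.18 × 5.85 × (N/1000)²
(N/1000)² = 159,146.8 / 65.403 = 2433.326
N = 1000 × √2433.326 ≈ 49,328.8

49329 RPM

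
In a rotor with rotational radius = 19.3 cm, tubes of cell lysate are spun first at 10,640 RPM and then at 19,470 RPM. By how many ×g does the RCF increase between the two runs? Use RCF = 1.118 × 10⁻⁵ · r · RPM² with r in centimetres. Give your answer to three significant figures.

57400 ×g

RCF₁ = 1.118 × 10⁻⁵ × 19.3 × (10640)² = 1.118 × 10⁻⁵ × 19.3 × 113,209,600 ≈ 24,427.7 × g
RCF₂ = 1.118 × 10⁻⁵ × 19.3 × (19470)² = 1.118 × 10⁻⁵ × 19.3 × 379,080,900 ≈ 81,795.8 × g
Increase = 81,795.8 − 24,427.7 = 57,368.1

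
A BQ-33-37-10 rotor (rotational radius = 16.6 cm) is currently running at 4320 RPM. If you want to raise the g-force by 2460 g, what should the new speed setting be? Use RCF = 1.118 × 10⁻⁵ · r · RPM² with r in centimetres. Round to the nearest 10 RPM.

5650 RPM

Current RCF = 1.118 × 10⁻⁵ × 16.6 × (4320)² = 1.118 × 10⁻⁵ × 16.6 × 18,662,400 ≈ 3,463.5 × g
Target RCF = 3,463.5 + 2,460 = 5,923.5 × g
N² = 5,923.5 / (18.5588 × 10⁻⁵) = 31,917,473
N ≈ √31,917,473 ≈ 5,649.6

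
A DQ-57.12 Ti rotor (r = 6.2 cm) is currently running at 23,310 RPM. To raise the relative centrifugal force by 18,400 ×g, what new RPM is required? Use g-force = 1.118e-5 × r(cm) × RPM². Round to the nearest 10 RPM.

Current RCF = 1.118 × 10⁻⁵ × 6.2 × (23310)² = 1.118 × 10⁻⁵ × 6.2 × 543,356,100 ≈ 37,663.3 × g
Target RCF = 37,663.3 + 18,400 = 56,063.3 × g
N² = 56,063.3 / (6.9316 × 10⁻⁵) = 808,807,490
N ≈ √808,807,490 ≈ 28,439.5

28440 RPM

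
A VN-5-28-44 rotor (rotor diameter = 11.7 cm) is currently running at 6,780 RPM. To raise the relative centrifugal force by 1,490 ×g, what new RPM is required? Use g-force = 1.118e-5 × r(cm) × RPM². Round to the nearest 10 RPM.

r = 11.7 / 2 = 5.85 cm
Current RCF = 1.118 × 10⁻⁵ × 5.85 × (6780)² = 1.118 × 10⁻⁵ × 5.85 × 45,968,400 ≈ 3,006.5 × g
Target RCF = 3,006.5 + 1,490 = 4,496.5 × g
N² = 4,496.5 / (6.5403 × 10⁻⁵) = 68,750,669
N ≈ √68,750,669 ≈ 8,291.6

8290 RPM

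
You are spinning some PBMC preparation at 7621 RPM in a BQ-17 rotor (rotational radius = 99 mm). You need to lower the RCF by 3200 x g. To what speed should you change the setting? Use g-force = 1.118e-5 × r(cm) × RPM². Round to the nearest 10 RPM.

N₂ ≈ 5400 RPM

r = 99 mm = 9.9 cm
Current RCF = 1.118 × 10⁻⁵ × 9.9 × (7621)² = 1.118 × 10⁻⁵ × 9.9 × 58,079,641 ≈ 6,428.4 × g
Target RCF = 6,428.4 − 3,200 = 3,228.4 × g
N² = 3,228.4 / (11.0682 × 10⁻⁵) = 29,168,248
N ≈ √29,168,248 ≈ 5,400.8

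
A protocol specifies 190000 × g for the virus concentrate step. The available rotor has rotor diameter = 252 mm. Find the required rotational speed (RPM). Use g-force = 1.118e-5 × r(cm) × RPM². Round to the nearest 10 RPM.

≈ 36730 RPM

r = 252 mm / 2 = 126 mm = 12.6 cm
RCF = 1.118 × 10⁻⁵ × r × N²
190,000 = 1.118 × 10⁻⁵ × 12.6 × N²
N² = 190,000 / (14.0868 × 10⁻⁵) = 1,348,780,419
N ≈ √1,348,780,419 ≈ 36,725.7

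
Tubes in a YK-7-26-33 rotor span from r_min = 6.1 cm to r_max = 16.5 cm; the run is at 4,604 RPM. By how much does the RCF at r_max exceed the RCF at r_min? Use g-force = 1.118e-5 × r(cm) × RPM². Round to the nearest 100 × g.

RCF_max = 1.118 × 10⁻⁵ × 16.5 × (4604)² = 1.118 × 10⁻⁵ × 16.5 × 21,196,816 ≈ 3,910.2 × g
RCF_min = 1.118 × 10⁻⁵ × 6.1 × (4604)² = 1.118 × 10⁻⁵ × 6.1 × 21,196,816 ≈ 1,445.6 × g
ΔRCF = 3,910.2 − 1,445.6 = 2,464.6

≈ 2500 x g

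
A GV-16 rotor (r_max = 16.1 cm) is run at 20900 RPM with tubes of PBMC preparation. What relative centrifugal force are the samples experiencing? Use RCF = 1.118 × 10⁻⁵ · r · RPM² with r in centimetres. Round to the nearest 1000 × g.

RCF = 1.118 × 10⁻⁵ × r × N²
RCF = 1.118 × 10⁻⁵ × 16.1 × (20900)² = 1.118 × 10⁻⁵ × 16.1 × 436,810,000 ≈ 78,624.9 × g

≈ 79000 × g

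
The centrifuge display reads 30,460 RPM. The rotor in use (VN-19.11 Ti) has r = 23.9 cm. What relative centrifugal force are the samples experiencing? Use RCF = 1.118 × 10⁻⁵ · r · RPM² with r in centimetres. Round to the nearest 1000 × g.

RCF = 1.118 × 10⁻⁵ × r × N²
RCF = 1.118 × 10⁻⁵ × 23.9 × (30460)² = 1.118 × 10⁻⁵ × 23.9 × 927,811,600 ≈ 247,913.1 × g

RCF ≈ 248000 x g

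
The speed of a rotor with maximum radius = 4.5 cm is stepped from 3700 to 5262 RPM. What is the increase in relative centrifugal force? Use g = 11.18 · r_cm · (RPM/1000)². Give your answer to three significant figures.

RCF₁ = 11.18 × 4.5 × (3.7)² = 11.18 × 4.5 × 13.69 ≈ 688.7 × g
RCF₂ = 11.18 × 4.5 × (5.262)² = 11.18 × 4.5 × 27.688644 ≈ 1,393 × g
Increase = 1,393 − 688.7 = 704.3

704 × g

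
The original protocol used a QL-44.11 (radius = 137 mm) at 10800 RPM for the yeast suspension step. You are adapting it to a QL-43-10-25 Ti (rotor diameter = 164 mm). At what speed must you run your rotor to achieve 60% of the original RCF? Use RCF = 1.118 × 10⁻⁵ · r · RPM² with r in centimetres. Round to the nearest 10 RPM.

≈ 10810 RPM

Original rotor: r = 137 mm = 13.7 cm
RCF_original = 1.118 × 10⁻⁵ × 13.7 × (10800)² = 1.118 × 10⁻⁵ × 13.7 × 116,640,000 ≈ 17,865.3 × g
Target RCF = 0.6 × 17,865.3 ≈ 10,719.2 × g
Your rotor: r = 164 mm / 2 = 82 mm = 8.2 cm
10,719.2 = 1.118 × 10⁻⁵ × 8.2 × N²
N² = 10,719.2 / (9.1676 × 10⁻⁵) = 116,924,822
N ≈ √116,924,822 ≈ 10,813.2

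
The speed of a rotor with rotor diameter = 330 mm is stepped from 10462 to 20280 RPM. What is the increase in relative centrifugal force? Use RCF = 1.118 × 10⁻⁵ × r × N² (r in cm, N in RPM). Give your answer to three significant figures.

≈ 55700 g

r = 330 mm / 2 = 165 mm = 16.5 cm
RCF₁ = 1.118 × 10⁻⁵ × 16.5 × (10462)² = 1.118 × 10⁻⁵ × 16.5 × 109,453,444 ≈ 20,190.9 × g
RCF₂ = 1.118 × 10⁻⁵ × 16.5 × (20280)² = 1.118 × 10⁻⁵ × 16.5 × 411,278,400 ≈ 75,868.5 × g
Increase = 75,868.5 − 20,190.9 = 55,677.6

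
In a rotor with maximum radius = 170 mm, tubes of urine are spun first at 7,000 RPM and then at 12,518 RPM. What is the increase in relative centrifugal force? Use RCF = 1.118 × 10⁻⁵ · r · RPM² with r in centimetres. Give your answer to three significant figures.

r = 170 mm = 17.0 cm
RCF₁ = 1.118 × 10⁻⁵ × 17 × (7000)² = 1.118 × 10⁻⁵ × 17 × 49,000,000 ≈ 9,312.9 × g
RCF₂ = 1.118 × 10⁻⁵ × 17 × (12518)² = 1.118 × 10⁻⁵ × 17 × 156,700,324 ≈ 29,782.5 × g
Increase = 29,782.5 − 9,312.9 = 20,469.6

≈ 20500 ×g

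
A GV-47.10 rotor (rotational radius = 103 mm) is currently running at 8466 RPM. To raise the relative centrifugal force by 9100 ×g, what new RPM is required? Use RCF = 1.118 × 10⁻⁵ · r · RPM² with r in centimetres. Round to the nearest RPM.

12276 RPM

r = 103 mm = 10.3 cm
Current RCF = 1.118 × 10⁻⁵ × 10.3 × (8466)² = 1.118 × 10⁻⁵ × 10.3 × 71,673,156 ≈ 8,253.5 × g
Target RCF = 8,253.5 + 9,100 = 17,353.5 × g
N² = 17,353.5 / (11.5154 × 10⁻⁵) = 150,698,195
N ≈ √150,698,195 ≈ 12,275.9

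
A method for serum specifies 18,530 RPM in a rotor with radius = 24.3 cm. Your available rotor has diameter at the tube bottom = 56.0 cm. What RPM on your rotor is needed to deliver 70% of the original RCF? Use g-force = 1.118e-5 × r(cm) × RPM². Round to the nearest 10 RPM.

RCF_original = 1.118 × 10⁻⁵ × 24.3 × (18530)² = 1.118 × 10⁻⁵ × 24.3 × 343,360,900 ≈ 93,282.2 × g
Target RCF = 0.7 × 93,282.2 ≈ 65,297.5 × g
Your rotor: r = 56.0 / 2 = 28 cm
65,297.5 = 1.118 × 10⁻⁵ × 28 × N²
N² = 65,297.5 / (31.304 × 10⁻⁵) = 208,591,554
N ≈ √208,591,554 ≈ 14,442.7

≈ 14440 RPM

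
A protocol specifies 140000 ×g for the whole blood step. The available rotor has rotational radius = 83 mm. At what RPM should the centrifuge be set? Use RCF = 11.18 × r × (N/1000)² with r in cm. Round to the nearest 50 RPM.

r = 83 mm = 8.3 cm
140,000 = 11.18 × 8.3 × (N/1000)²
(N/1000)² = 140,000 / 92.794 = 1508.718
N = 1000 × √1508.718 ≈ 38,842.2

N ≈ 38850 RPM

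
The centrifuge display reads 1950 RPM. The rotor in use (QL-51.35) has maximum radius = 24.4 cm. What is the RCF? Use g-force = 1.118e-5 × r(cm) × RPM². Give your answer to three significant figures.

RCF = 1.118 × 10⁻⁵ × 24.4 × (1950)² = 1.118 × 10⁻⁵ × 24.4 × 3,802,500 ≈ 1,037.3 × g

1040 x g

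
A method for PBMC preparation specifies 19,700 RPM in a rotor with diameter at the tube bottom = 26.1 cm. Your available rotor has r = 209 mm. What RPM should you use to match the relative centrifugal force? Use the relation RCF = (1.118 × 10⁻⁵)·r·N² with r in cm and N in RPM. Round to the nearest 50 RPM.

Original rotor: r = 26.1 / 2 = 13.05 cm
RCF_original = 1.118 × 10⁻⁵ × 13.05 × (19700)² = 1.118 × 10⁻⁵ × 13.05 × 388,090,000 ≈ 56,621.9 × g
Your rotor: r = 209 mm = 20.9 cm
56,621.9 = 1.118 × 10⁻⁵ × 20.9 × N²
N² = 56,621.9 / (23.3662 × 10⁻⁵) = 242,323,955
N ≈ √242,323,955 ≈ 15,566.8

15550 RPM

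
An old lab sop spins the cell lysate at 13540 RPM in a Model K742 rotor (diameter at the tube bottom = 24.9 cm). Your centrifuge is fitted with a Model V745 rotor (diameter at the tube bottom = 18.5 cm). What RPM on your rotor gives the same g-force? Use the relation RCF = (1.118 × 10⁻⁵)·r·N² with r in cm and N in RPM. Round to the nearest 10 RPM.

15710 RPM

Original rotor: r = 24.9 / 2 = 12.45 cm
RCF = 1.118 × 10⁻⁵ × r × N²
RCF_original = 1.118 × 10⁻⁵ × 12.45 × (13540)² = 1.118 × 10⁻⁵ × 12.45 × 183,331,600 ≈ 25,518.1 × g
Your rotor: r = 18.5 / 2 = 9.25 cm
25,518.1 = 1.118 × 10⁻⁵ × 9.25 × N²
N² = 25,518.1 / (10.3415 × 10⁻⁵) = 246,754,339
N ≈ √246,754,339 ≈ 15,708.4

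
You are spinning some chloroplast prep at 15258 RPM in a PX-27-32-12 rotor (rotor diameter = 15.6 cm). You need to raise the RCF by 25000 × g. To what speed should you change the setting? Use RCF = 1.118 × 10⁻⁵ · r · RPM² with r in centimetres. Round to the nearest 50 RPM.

r = 15.6 / 2 = 7.8 cm
Current RCF = 1.118 × 10⁻⁵ × 7.8 × (15258)² = 1.118 × 10⁻⁵ × 7.8 × 232,806,564 ≈ 20,301.7 × g
Target RCF = 20,301.7 + 25,000 = 45,301.7 × g
N² = 45,301.7 / (8.7204 × 10⁻⁵) = 519,491,078
N ≈ √519,491,078 ≈ 22,792.3

N₂ ≈ 22800 RPM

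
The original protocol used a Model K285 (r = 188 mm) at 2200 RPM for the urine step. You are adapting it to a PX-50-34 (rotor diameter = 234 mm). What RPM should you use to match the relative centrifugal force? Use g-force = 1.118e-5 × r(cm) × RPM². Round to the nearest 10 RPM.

2790 RPM

Original rotor: r = 188 mm = 18.8 cm
RCF = 1.118 × 10⁻⁵ × r × N²
RCF_original = 1.118 × 10⁻⁵ × 18.8 × (2200)² = 1.118 × 10⁻⁵ × 18.8 × 4,840,000 ≈ 1,017.3 × g
Your rotor: r = 234 mm / 2 = 117 mm = 11.7 cm
1,017.3 = 1.118 × 10⁻⁵ × 11.7 × N²
N² = 1,017.3 / (13.0806 × 10⁻⁵) = 7,777,166
N ≈ √7,777,166 ≈ 2,788.8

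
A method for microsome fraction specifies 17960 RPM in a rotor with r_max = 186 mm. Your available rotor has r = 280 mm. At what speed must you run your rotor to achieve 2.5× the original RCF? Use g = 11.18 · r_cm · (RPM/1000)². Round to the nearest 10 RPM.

Original rotor: r = 186 mm = 18.6 cm
RCF_original = 11.18 × 18.6 × (17.96)² = 11.18 × 18.6 × 322.5616 ≈ 67,076 × g
Target RCF = 2.5 × 67,076 ≈ 167,690 × g
Your rotor: r = 280 mm = 28.0 cm
167,690 = 11.18 × 28 × (N/1000)²
(N/1000)² = 167,690 / 313.04 = 535.6823
N = 1000 × √535.6823 ≈ 23,144.8

23140 RPM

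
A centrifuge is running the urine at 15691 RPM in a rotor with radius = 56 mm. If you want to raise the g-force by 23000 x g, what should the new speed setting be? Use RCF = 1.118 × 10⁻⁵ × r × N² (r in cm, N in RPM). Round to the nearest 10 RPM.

r = 56 mm = 5.6 cm
Current RCF = 1.118 × 10⁻⁵ × 5.6 × (15691)² = 1.118 × 10⁻⁵ × 5.6 × 246,207,481 ≈ 15,414.6 × g
Target RCF = 15,414.6 + 23,000 = 38,414.6 × g
N² = 38,414.6 / (6.2608 × 10⁻⁵) = 613,573,345
N ≈ √613,573,345 ≈ 24,770.4

N₂ ≈ 24770 RPM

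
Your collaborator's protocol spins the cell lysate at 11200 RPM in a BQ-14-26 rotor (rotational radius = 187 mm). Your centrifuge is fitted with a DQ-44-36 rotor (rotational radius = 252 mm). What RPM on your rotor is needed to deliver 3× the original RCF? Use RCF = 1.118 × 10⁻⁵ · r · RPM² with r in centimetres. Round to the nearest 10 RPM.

Original rotor: r = 187 mm = 18.7 cm
RCF_original = 1.118 × 10⁻⁵ × 18.7 × (11200)² = 1.118 × 10⁻⁵ × 18.7 × 125,440,000 ≈ 26,225.2 × g
Target RCF = 3 × 26,225.2 ≈ 78,675.6 × g
Your rotor: r = 252 mm = 25.2 cm
78,675.6 = 1.118 × 10⁻⁵ × 25.2 × N²
N² = 78,675.6 / (28.1736 × 10⁻⁵) = 279,252,918
N ≈ √279,252,918 ≈ 16,710.9

16710 RPM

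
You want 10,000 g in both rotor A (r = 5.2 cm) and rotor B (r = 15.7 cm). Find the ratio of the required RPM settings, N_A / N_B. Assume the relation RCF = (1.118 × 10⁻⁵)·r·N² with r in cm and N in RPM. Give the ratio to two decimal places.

At fixed RCF, N ∝ 1/√r, so N_A/N_B = √(r_B/r_A) = √(15.7/5.2) = √3.019231 = 1.7376.

1.74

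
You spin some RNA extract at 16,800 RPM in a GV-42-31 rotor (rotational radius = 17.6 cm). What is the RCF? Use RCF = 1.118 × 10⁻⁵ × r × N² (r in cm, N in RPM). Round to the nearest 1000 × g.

56000 x g

RCF = 1.118 × 10⁻⁵ × r × N²
RCF = 1.118 × 10⁻⁵ × 17.6 × (16800)² = 1.118 × 10⁻⁵ × 17.6 × 282,240,000 ≈ 55,535.8 × g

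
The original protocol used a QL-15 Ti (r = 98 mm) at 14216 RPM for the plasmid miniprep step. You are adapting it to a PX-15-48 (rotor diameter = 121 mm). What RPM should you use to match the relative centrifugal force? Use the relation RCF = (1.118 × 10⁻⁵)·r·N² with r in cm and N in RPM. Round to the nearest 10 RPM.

18090 RPM

Original rotor: r = 98 mm = 9.8 cm
RCF_original = 1.118 × 10⁻⁵ × 9.8 × (14216)² = 1.118 × 10⁻⁵ × 9.8 × 202,094,656 ≈ 22,142.3 × g
Your rotor: r = 121 mm / 2 = 60.5 mm = 6.05 cm
22,142.3 = 1.118 × 10⁻⁵ × 6.05 × N²
N² = 22,142.3 / (6.7639 × 10⁻⁵) = 327,359,955
N ≈ √327,359,955 ≈ 18,093.1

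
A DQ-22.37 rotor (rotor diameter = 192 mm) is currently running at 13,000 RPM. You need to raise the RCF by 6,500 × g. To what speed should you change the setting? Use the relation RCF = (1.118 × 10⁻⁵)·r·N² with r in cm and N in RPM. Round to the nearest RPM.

≈ 15151 RPM

r = 192 mm / 2 = 96 mm = 9.6 cm
Current RCF = 1.118 × 10⁻⁵ × 9.6 × (13000)² = 1.118 × 10⁻⁵ × 9.6 × 169,000,000 ≈ 18,138.4 × g
Target RCF = 18,138.4 + 6,500 = 24,638.4 × g
N² = 24,638.4 / (10.7328 × 10⁻⁵) = 229,561,717
N ≈ √229,561,717 ≈ 15,151.3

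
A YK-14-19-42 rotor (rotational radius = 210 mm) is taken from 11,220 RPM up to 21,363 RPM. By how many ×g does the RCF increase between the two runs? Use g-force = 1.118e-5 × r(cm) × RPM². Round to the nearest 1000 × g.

78000 ×g

r = 210 mm = 21.0 cm
RCF₁ = 1.118 × 10⁻⁵ × 21 × (11220)² = 1.118 × 10⁻⁵ × 21 × 125,888,400 ≈ 29,556.1 × g
RCF₂ = 1.118 × 10⁻⁵ × 21 × (21363)² = 1.118 × 10⁻⁵ × 21 × 456,377,769 ≈ 107,148.4 × g
Increase = 107,148.4 − 29,556.1 = 77,592.3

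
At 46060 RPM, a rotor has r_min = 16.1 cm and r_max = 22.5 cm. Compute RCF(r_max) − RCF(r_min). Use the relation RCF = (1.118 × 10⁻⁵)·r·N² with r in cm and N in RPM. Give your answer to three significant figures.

ΔRCF ≈ 152000 ×g

RCF_max = 1.118 × 10⁻⁵ × 22.5 × (46060)² = 1.118 × 10⁻⁵ × 22.5 × 2,121,523,600 ≈ 533,669.3 × g
RCF_min = 1.118 × 10⁻⁵ × 16.1 × (46060)² = 1.118 × 10⁻⁵ × 16.1 × 2,121,523,600 ≈ 381,870 × g
ΔRCF = 533,669.3 − 381,870 = 151,799.3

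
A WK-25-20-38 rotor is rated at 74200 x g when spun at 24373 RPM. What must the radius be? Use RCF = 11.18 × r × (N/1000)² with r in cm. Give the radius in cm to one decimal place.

r ≈ 11.2 cm

RCF = 11.18 × r × (N/1000)²
74200 = 11.18 × r × (24.373)²
r = 74200 / (11.18 × 594.043129) = 74200 / 6641.402 ≈ 11.172 cm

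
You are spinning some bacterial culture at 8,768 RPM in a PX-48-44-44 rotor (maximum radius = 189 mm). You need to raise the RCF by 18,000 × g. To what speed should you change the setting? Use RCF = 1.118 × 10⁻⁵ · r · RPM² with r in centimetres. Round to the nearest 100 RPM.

N₂ ≈ 12700 RPM

r = 189 mm = 18.9 cm
Current RCF = 1.118 × 10⁻⁵ × 18.9 × (8768)² = 1.118 × 10⁻⁵ × 18.9 × 76,877,824 ≈ 16,244.4 × g
Target RCF = 16,244.4 + 18,000 = 34,244.4 × g
N² = 34,244.4 / (21.1302 × 10⁻⁵) = 162,063,776
N ≈ √162,063,776 ≈ 12,730.4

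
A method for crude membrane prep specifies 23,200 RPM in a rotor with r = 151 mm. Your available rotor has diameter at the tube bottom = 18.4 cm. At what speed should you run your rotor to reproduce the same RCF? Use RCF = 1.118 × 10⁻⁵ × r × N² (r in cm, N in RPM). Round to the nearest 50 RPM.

29700 RPM

Original rotor: r = 151 mm = 15.1 cm
RCF_original = 1.118 × 10⁻⁵ × 15.1 × (23200)² = 1.118 × 10⁻⁵ × 15.1 × 538,240,000 ≈ 90,864.6 × g
Your rotor: r = 18.4 / 2 = 9.2 cm
90,864.6 = 1.118 × 10⁻⁵ × 9.2 × N²
N² = 90,864.6 / (10.2856 × 10⁻⁵) = 883,415,649
N ≈ √883,415,649 ≈ 29,722.3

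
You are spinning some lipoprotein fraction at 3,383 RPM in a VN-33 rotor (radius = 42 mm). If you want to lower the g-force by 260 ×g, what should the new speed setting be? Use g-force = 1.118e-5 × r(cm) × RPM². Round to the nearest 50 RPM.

r = 42 mm = 4.2 cm
Current RCF = 1.118 × 10⁻⁵ × 4.2 × (3383)² = 1.118 × 10⁻⁵ × 4.2 × 11,444,689 ≈ 537.4 × g
Target RCF = 537.4 − 260 = 277.4 × g
N² = 277.4 / (4.6956 × 10⁻⁵) = 5,907,658
N ≈ √5,907,658 ≈ 2,430.6

N₂ ≈ 2450 RPM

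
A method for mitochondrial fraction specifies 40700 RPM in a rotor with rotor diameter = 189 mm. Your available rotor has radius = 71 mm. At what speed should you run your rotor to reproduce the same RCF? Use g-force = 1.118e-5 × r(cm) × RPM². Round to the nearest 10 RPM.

Original rotor: r = 189 mm / 2 = 94.5 mm = 9.45 cm
RCF_original = 1.118 × 10⁻⁵ × 9.45 × (40700)² = 1.118 × 10⁻⁵ × 9.45 × 1,656,490,000 ≈ 175,009.8 × g
Your rotor: r = 71 mm = 7.1 cm
175,009.8 = 1.118 × 10⁻⁵ × 7.1 × N²
N² = 175,009.8 / (7.9378 × 10⁻⁵) = 2,204,764,544
N ≈ √2,204,764,544 ≈ 46,954.9

46950 RPM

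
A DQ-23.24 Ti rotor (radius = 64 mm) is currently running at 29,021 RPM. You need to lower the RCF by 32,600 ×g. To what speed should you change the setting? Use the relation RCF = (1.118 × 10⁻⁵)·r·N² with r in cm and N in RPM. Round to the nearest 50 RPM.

19650 RPM

r = 64 mm = 6.4 cm
Current RCF = 1.118 × 10⁻⁵ × 6.4 × (29021)² = 1.118 × 10⁻⁵ × 6.4 × 842,218,441 ≈ 60,262.4 × g
Target RCF = 60,262.4 − 32,600 = 27,662.4 × g
N² = 27,662.4 / (7.1552 × 10⁻⁵) = 386,605,546
N ≈ √386,605,546 ≈ 19,662.3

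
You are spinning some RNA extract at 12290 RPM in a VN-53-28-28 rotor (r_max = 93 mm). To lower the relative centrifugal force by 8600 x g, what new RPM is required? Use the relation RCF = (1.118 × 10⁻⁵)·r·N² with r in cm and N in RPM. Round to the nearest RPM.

N₂ ≈ 8266 RPM

r = 93 mm = 9.3 cm
Current RCF = 1.118 × 10⁻⁵ × 9.3 × (12290)² = 1.118 × 10⁻⁵ × 9.3 × 151,044,100 ≈ 15,704.7 × g
Target RCF = 15,704.7 − 8,600 = 7,104.7 × g
N² = 7,104.7 / (10.3974 × 10⁻⁵) = 68,331,506
N ≈ √68,331,506 ≈ 8,266.3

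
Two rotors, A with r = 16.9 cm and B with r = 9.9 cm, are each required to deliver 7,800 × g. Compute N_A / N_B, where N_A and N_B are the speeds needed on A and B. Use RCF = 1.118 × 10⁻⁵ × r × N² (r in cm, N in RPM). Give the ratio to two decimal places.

At fixed RCF, N ∝ 1/√r, so N_A/N_B = √(r_B/r_A) = √(9.9/16.9) = √0.585799 = 0.7654.

0.77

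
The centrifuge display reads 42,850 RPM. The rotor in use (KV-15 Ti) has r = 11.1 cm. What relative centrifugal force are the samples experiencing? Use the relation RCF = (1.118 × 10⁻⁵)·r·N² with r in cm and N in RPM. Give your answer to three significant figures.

≈ 228000 × g

RCF = 1.118 × 10⁻⁵ × 11.1 × (42850)² = 1.118 × 10⁻⁵ × 11.1 × 1,836,122,500 ≈ 227,859.1 × g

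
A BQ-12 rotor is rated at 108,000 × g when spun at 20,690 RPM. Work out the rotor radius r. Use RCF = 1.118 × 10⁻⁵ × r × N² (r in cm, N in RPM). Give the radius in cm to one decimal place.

108000 = 1.118 × 10⁻⁵ × r × (20690)²
r = 108000 / (1.118 × 10⁻⁵ × 428,076,100) = 108000 / 4785.891 ≈ 22.566 cm

r ≈ 22.6 cm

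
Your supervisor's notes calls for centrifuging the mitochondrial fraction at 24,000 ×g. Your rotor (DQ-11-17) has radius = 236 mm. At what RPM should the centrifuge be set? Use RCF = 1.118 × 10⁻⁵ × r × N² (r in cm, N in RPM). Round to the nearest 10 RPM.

9540 RPM

r = 236 mm = 23.6 cm
24,000 = 1.118 × 10⁻⁵ × 23.6 × N²
N² = 24,000 / (26.3848 × 10⁻⁵) = 90,961,463
N ≈ √90,961,463 ≈ 9,537.4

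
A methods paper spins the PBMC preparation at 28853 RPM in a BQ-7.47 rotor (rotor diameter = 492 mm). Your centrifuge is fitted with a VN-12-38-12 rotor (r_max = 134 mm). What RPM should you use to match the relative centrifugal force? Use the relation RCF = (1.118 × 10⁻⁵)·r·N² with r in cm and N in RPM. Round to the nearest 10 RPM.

39090 RPM

Original rotor: r = 492 mm / 2 = 246 mm = 24.6 cm
RCF = 1.118 × 10⁻⁵ × r × N²
RCF_original = 1.118 × 10⁻⁵ × 24.6 × (28853)² = 1.118 × 10⁻⁵ × 24.6 × 832,495,609 ≈ 228,959.6 × g
Your rotor: r = 134 mm = 13.4 cm
228,959.6 = 1.118 × 10⁻⁵ × 13.4 × N²
N² = 228,959.6 / (14.9812 × 10⁻⁵) = 1,528,312,819
N ≈ √1,528,312,819 ≈ 39,093.6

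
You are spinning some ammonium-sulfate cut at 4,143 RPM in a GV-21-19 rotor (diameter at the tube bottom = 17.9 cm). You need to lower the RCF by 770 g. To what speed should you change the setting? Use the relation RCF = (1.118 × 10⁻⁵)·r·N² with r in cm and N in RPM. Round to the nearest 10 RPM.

r = 17.9 / 2 = 8.95 cm
Current RCF = 1.118 × 10⁻⁵ × 8.95 × (4143)² = 1.118 × 10⁻⁵ × 8.95 × 17,164,449 ≈ 1,717.5 × g
Target RCF = 1,717.5 − 770 = 947.5 × g
N² = 947.5 / (10.0061 × 10⁻⁵) = 9,469,224
N ≈ √9,469,224 ≈ 3,077.2

≈ 3080 RPM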